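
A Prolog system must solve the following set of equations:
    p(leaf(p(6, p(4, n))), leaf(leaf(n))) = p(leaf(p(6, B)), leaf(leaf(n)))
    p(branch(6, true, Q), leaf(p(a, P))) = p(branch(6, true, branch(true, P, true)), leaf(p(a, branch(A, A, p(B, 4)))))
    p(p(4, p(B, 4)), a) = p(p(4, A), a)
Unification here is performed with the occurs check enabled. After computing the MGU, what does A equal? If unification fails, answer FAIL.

p(p(4, n), 4)

Decompose p/2: leaf(p(6, p(4, n))) = leaf(p(6, B)),  leaf(leaf(n)) = leaf(leaf(n)).
Decompose leaf/1: p(6, p(4, n)) = p(6, B).
Decompose p/2: 6 = 6,  p(4, n) = B.
Delete trivial equation 6 = 6.
Bind B := p(4, n); substituting into the 2 remaining equations that mention B gives: p(branch(6, true, Q), leaf(p(a, P))) = p(branch(6, true, branch(true, P, true)), leaf(p(a, branch(A, A, p(p(4, n), 4))))),  p(p(4, p(p(4, n), 4)), a) = p(p(4, A), a).
Delete trivial equation leaf(leaf(n)) = leaf(leaf(n)).
Decompose p/2: branch(6, true, Q) = branch(6, true, branch(true, P, true)),  leaf(p(a, P)) = leaf(p(a, branch(A, A, p(p(4, n), 4)))).
Decompose branch/3: 6 = 6,  true = true,  Q = branch(true, P, true).
Delete trivial equation 6 = 6.
Delete trivial equation true = true.
Bind Q := branch(true, P, true); no other remaining equation mentions Q.
Decompose leaf/1: p(a, P) = p(a, branch(A, A, p(p(4, n), 4))).
Decompose p/2: a = a,  P = branch(A, A, p(p(4, n), 4)).
Delete trivial equation a = a.
Bind P := branch(A, A, p(p(4, n), 4)); no other remaining equation mentions P. Substituting into the earlier binding gives Q := branch(true, branch(A, A, p(p(4, n), 4)), true).
Decompose p/2: p(4, p(p(4, n), 4)) = p(4, A),  a = a.
Decompose p/2: 4 = 4,  p(p(4, n), 4) = A.
Delete trivial equation 4 = 4.
Bind A := p(p(4, n), 4); no other remaining equation mentions A. Substituting into the earlier bindings gives Q := branch(true, branch(p(p(4, n), 4), p(p(4, n), 4), p(p(4, n), 4)), true), P := branch(p(p(4, n), 4), p(p(4, n), 4), p(p(4, n), 4)).
Delete trivial equation a = a.
MGU = { B ↦ p(4, n), Q ↦ branch(true, branch(p(p(4, n), 4), p(p(4, n), 4), p(p(4, n), 4)), true), P ↦ branch(p(p(4, n), 4), p(p(4, n), 4), p(p(4, n), 4)), A ↦ p(p(4, n), 4) }, so A ↦ p(p(4, n), 4).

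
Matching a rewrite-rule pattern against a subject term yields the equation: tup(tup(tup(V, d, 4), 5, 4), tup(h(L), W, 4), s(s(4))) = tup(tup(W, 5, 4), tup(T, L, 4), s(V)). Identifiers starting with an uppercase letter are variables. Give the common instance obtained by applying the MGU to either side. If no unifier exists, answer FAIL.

tup(tup(tup(s(4), d, 4), 5, 4), tup(h(tup(s(4), d, 4)), tup(s(4), d, 4), 4), s(s(4)))

Decompose tup/3: tup(tup(V, d, 4), 5, 4) = tup(W, 5, 4),  tup(h(L), W, 4) = tup(T, L, 4),  s(s(4)) = s(V).
Decompose tup/3: tup(V, d, 4) = W,  5 = 5,  4 = 4.
Bind W := tup(V, d, 4); substituting into the one remaining equation that mentions W gives: tup(h(L), tup(V, d, 4), 4) = tup(T, L, 4).
Delete trivial equation 5 = 5.
Delete trivial equation 4 = 4.
Decompose tup/3: h(L) = T,  tup(V, d, 4) = L,  4 = 4.
Bind T := h(L); no other remaining equation mentions T.
Bind L := tup(V, d, 4); no other remaining equation mentions L. Substituting into the earlier binding gives T := h(tup(V, d, 4)).
Delete trivial equation 4 = 4.
Decompose s/1: s(4) = V.
Bind V := s(4). Substituting into the earlier bindings gives W := tup(s(4), d, 4), T := h(tup(s(4), d, 4)), L := tup(s(4), d, 4).
Applying the MGU to either side gives tup(tup(tup(s(4), d, 4), 5, 4), tup(h(tup(s(4), d, 4)), tup(s(4), d, 4), 4), s(s(4))).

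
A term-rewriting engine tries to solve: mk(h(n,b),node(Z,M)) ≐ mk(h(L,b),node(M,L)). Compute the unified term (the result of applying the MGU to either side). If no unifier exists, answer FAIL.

Decompose mk/2: h(n,b) ≐ h(L,b),  node(Z,M) ≐ node(M,L).
Decompose h/2: n ≐ L,  b ≐ b.
Bind L := n; substituting into the one remaining equation that mentions L gives: node(Z,M) ≐ node(M,n).
Delete trivial equation b ≐ b.
Decompose node/2: Z ≐ M,  M ≐ n.
Bind Z := M; no other remaining equation mentions Z.
Bind M := n. Substituting into the earlier binding gives Z := n.
Applying the MGU to either side gives mk(h(n,b),node(n,n)).

mk(h(n,b),node(n,n))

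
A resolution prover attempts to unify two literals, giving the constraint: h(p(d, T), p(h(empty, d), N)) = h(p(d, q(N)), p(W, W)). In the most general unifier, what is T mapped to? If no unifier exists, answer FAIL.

Decompose h/2: p(d, T) = p(d, q(N)),  p(h(empty, d), N) = p(W, W).
Decompose p/2: d = d,  T = q(N).
Delete trivial equation d = d.
Bind T := q(N); no other remaining equation mentions T.
Decompose p/2: h(empty, d) = W,  N = W.
Bind W := h(empty, d); substituting into the remaining equation gives: N = h(empty, d).
Bind N := h(empty, d). Substituting into the earlier binding gives T := q(h(empty, d)).
MGU = { T := q(h(empty, d)), W := h(empty, d), N := h(empty, d) }, so T := q(h(empty, d)).

q(h(empty, d))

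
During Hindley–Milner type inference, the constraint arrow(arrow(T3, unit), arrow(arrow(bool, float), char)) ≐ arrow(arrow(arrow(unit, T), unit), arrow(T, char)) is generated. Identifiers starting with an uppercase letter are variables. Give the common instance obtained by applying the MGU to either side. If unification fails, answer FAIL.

Decompose arrow/2: arrow(T3, unit) ≐ arrow(arrow(unit, T), unit),  arrow(arrow(bool, float), char) ≐ arrow(T, char).
Decompose arrow/2: T3 ≐ arrow(unit, T),  unit ≐ unit.
Bind T3 := arrow(unit, T); no other remaining equation mentions T3.
Delete trivial equation unit ≐ unit.
Decompose arrow/2: arrow(bool, float) ≐ T,  char ≐ char.
Bind T := arrow(bool, float); no other remaining equation mentions T. Substituting into the earlier binding gives T3 := arrow(unit, arrow(bool, float)).
Delete trivial equation char ≐ char.
Applying the MGU to either side gives arrow(arrow(arrow(unit, arrow(bool, float)), unit), arrow(arrow(bool, float), char)).

arrow(arrow(arrow(unit, arrow(bool, float)), unit), arrow(arrow(bool, float), char))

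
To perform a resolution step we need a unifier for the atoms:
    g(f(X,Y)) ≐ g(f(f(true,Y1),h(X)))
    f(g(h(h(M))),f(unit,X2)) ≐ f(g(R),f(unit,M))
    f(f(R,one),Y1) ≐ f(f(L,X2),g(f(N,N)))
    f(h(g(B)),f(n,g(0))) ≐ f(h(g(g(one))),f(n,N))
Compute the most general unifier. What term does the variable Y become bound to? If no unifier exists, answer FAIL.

h(f(true,g(f(g(0),g(0)))))

Decompose g/1: f(X,Y) ≐ f(f(true,Y1),h(X)).
Decompose f/2: X ≐ f(true,Y1),  Y ≐ h(X).
Bind X := f(true,Y1); substituting into the one remaining equation that mentions X gives: Y ≐ h(f(true,Y1)).
Bind Y := h(f(true,Y1)); no other remaining equation mentions Y.
Decompose f/2: g(h(h(M))) ≐ g(R),  f(unit,X2) ≐ f(unit,M).
Decompose g/1: h(h(M)) ≐ R.
Bind R := h(h(M)); substituting into the one remaining equation that mentions R gives: f(f(h(h(M)),one),Y1) ≐ f(f(L,X2),g(f(N,N))).
Decompose f/2: unit ≐ unit,  X2 ≐ M.
Delete trivial equation unit ≐ unit.
Bind X2 := M; substituting into the one remaining equation that mentions X2 gives: f(f(h(h(M)),one),Y1) ≐ f(f(L,M),g(f(N,N))).
Decompose f/2: f(h(h(M)),one) ≐ f(L,M),  Y1 ≐ g(f(N,N)).
Decompose f/2: h(h(M)) ≐ L,  one ≐ M.
Bind L := h(h(M)); no other remaining equation mentions L.
Bind M := one; no other remaining equation mentions M. Substituting into the earlier bindings gives R := h(h(one)), X2 := one, L := h(h(one)).
Bind Y1 := g(f(N,N)); no other remaining equation mentions Y1. Substituting into the earlier bindings gives X := f(true,g(f(N,N))), Y := h(f(true,g(f(N,N)))).
Decompose f/2: h(g(B)) ≐ h(g(g(one))),  f(n,g(0)) ≐ f(n,N).
Decompose h/1: g(B) ≐ g(g(one)).
Decompose g/1: B ≐ g(one).
Bind B := g(one); no other remaining equation mentions B.
Decompose f/2: n ≐ n,  g(0) ≐ N.
Delete trivial equation n ≐ n.
Bind N := g(0). Substituting into the earlier bindings gives X := f(true,g(f(g(0),g(0)))), Y := h(f(true,g(f(g(0),g(0))))), Y1 := g(f(g(0),g(0))).
MGU = { X -> f(true,g(f(g(0),g(0)))), Y -> h(f(true,g(f(g(0),g(0))))), R -> h(h(one)), X2 -> one, L -> h(h(one)), M -> one, Y1 -> g(f(g(0),g(0))), B -> g(one), N -> g(0) }, so Y -> h(f(true,g(f(g(0),g(0))))).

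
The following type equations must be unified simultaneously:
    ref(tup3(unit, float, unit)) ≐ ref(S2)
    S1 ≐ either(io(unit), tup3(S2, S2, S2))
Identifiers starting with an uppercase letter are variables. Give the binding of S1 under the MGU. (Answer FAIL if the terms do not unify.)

Decompose ref/1: tup3(unit, float, unit) ≐ S2.
Bind S2 := tup3(unit, float, unit); substituting into the remaining equation gives: S1 ≐ either(io(unit), tup3(tup3(unit, float, unit), tup3(unit, float, unit), tup3(unit, float, unit))).
Bind S1 := either(io(unit), tup3(tup3(unit, float, unit), tup3(unit, float, unit), tup3(unit, float, unit))).
MGU = { S2 := tup3(unit, float, unit), S1 := either(io(unit), tup3(tup3(unit, float, unit), tup3(unit, float, unit), tup3(unit, float, unit))) }, so S1 := either(io(unit), tup3(tup3(unit, float, unit), tup3(unit, float, unit), tup3(unit, float, unit))).

either(io(unit), tup3(tup3(unit, float, unit), tup3(unit, float, unit), tup3(unit, float, unit)))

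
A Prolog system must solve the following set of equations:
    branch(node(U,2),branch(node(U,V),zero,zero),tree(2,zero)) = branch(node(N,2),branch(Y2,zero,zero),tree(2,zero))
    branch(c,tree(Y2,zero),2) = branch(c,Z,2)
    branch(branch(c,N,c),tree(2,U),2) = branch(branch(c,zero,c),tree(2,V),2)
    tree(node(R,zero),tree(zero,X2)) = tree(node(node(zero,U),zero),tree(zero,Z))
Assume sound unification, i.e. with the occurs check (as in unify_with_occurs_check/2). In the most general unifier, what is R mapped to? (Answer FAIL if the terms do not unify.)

Decompose branch/3: node(U,2) = node(N,2),  branch(node(U,V),zero,zero) = branch(Y2,zero,zero),  tree(2,zero) = tree(2,zero).
Decompose node/2: U = N,  2 = 2.
Bind U := N; substituting into the 3 remaining equations that mention U gives: branch(node(N,V),zero,zero) = branch(Y2,zero,zero),  branch(branch(c,N,c),tree(2,N),2) = branch(branch(c,zero,c),tree(2,V),2),  tree(node(R,zero),tree(zero,X2)) = tree(node(node(zero,N),zero),tree(zero,Z)).
Delete trivial equation 2 = 2.
Decompose branch/3: node(N,V) = Y2,  zero = zero,  zero = zero.
Bind Y2 := node(N,V); substituting into the one remaining equation that mentions Y2 gives: branch(c,tree(node(N,V),zero),2) = branch(c,Z,2).
Delete trivial equation zero = zero.
Delete trivial equation zero = zero.
Delete trivial equation tree(2,zero) = tree(2,zero).
Decompose branch/3: c = c,  tree(node(N,V),zero) = Z,  2 = 2.
Delete trivial equation c = c.
Bind Z := tree(node(N,V),zero); substituting into the one remaining equation that mentions Z gives: tree(node(R,zero),tree(zero,X2)) = tree(node(node(zero,N),zero),tree(zero,tree(node(N,V),zero))).
Delete trivial equation 2 = 2.
Decompose branch/3: branch(c,N,c) = branch(c,zero,c),  tree(2,N) = tree(2,V),  2 = 2.
Decompose branch/3: c = c,  N = zero,  c = c.
Delete trivial equation c = c.
Bind N := zero; substituting into the 2 remaining equations that mention N gives: tree(2,zero) = tree(2,V),  tree(node(R,zero),tree(zero,X2)) = tree(node(node(zero,zero),zero),tree(zero,tree(node(zero,V),zero))). Substituting into the earlier bindings gives U := zero, Y2 := node(zero,V), Z := tree(node(zero,V),zero).
Delete trivial equation c = c.
Decompose tree/2: 2 = 2,  zero = V.
Delete trivial equation 2 = 2.
Bind V := zero; substituting into the one remaining equation that mentions V gives: tree(node(R,zero),tree(zero,X2)) = tree(node(node(zero,zero),zero),tree(zero,tree(node(zero,zero),zero))). Substituting into the earlier bindings gives Y2 := node(zero,zero), Z := tree(node(zero,zero),zero).
Delete trivial equation 2 = 2.
Decompose tree/2: node(R,zero) = node(node(zero,zero),zero),  tree(zero,X2) = tree(zero,tree(node(zero,zero),zero)).
Decompose node/2: R = node(zero,zero),  zero = zero.
Bind R := node(zero,zero); no other remaining equation mentions R.
Delete trivial equation zero = zero.
Decompose tree/2: zero = zero,  X2 = tree(node(zero,zero),zero).
Delete trivial equation zero = zero.
Bind X2 := tree(node(zero,zero),zero).
MGU = { U ↦ zero, Y2 ↦ node(zero,zero), Z ↦ tree(node(zero,zero),zero), N ↦ zero, V ↦ zero, R ↦ node(zero,zero), X2 ↦ tree(node(zero,zero),zero) }, so R ↦ node(zero,zero).

node(zero,zero)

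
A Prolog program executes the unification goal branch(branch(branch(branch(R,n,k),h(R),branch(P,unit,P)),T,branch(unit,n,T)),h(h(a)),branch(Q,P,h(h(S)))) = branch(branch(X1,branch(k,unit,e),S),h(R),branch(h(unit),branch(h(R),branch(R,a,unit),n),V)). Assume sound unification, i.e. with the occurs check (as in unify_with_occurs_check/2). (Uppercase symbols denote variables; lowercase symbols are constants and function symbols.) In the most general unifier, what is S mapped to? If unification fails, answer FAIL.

Decompose branch/3: branch(branch(branch(R,n,k),h(R),branch(P,unit,P)),T,branch(unit,n,T)) = branch(X1,branch(k,unit,e),S),  h(h(a)) = h(R),  branch(Q,P,h(h(S))) = branch(h(unit),branch(h(R),branch(R,a,unit),n),V).
Decompose branch/3: branch(branch(R,n,k),h(R),branch(P,unit,P)) = X1,  T = branch(k,unit,e),  branch(unit,n,T) = S.
Bind X1 := branch(branch(R,n,k),h(R),branch(P,unit,P)); no other remaining equation mentions X1.
Bind T := branch(k,unit,e); substituting into the one remaining equation that mentions T gives: branch(unit,n,branch(k,unit,e)) = S.
Bind S := branch(unit,n,branch(k,unit,e)); substituting into the one remaining equation that mentions S gives: branch(Q,P,h(h(branch(unit,n,branch(k,unit,e))))) = branch(h(unit),branch(h(R),branch(R,a,unit),n),V).
Decompose h/1: h(a) = R.
Bind R := h(a); substituting into the remaining equation gives: branch(Q,P,h(h(branch(unit,n,branch(k,unit,e))))) = branch(h(unit),branch(h(h(a)),branch(h(a),a,unit),n),V). Substituting into the earlier binding gives X1 := branch(branch(h(a),n,k),h(h(a)),branch(P,unit,P)).
Decompose branch/3: Q = h(unit),  P = branch(h(h(a)),branch(h(a),a,unit),n),  h(h(branch(unit,n,branch(k,unit,e)))) = V.
Bind Q := h(unit); no other remaining equation mentions Q.
Bind P := branch(h(h(a)),branch(h(a),a,unit),n); no other remaining equation mentions P. Substituting into the earlier binding gives X1 := branch(branch(h(a),n,k),h(h(a)),branch(branch(h(h(a)),branch(h(a),a,unit),n),unit,branch(h(h(a)),branch(h(a),a,unit),n))).
Bind V := h(h(branch(unit,n,branch(k,unit,e)))).
MGU = { X1 ↦ branch(branch(h(a),n,k),h(h(a)),branch(branch(h(h(a)),branch(h(a),a,unit),n),unit,branch(h(h(a)),branch(h(a),a,unit),n))), T ↦ branch(k,unit,e), S ↦ branch(unit,n,branch(k,unit,e)), R ↦ h(a), Q ↦ h(unit), P ↦ branch(h(h(a)),branch(h(a),a,unit),n), V ↦ h(h(branch(unit,n,branch(k,unit,e)))) }, so S ↦ branch(unit,n,branch(k,unit,e)).

branch(unit,n,branch(k,unit,e))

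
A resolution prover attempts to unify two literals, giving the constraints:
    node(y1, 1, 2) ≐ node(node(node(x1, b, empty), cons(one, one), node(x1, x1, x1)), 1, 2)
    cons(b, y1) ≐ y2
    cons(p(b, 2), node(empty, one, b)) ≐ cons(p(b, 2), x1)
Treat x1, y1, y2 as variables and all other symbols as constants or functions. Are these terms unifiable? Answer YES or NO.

YES

Decompose node/3: y1 ≐ node(node(x1, b, empty), cons(one, one), node(x1, x1, x1)),  1 ≐ 1,  2 ≐ 2.
Bind y1 := node(node(x1, b, empty), cons(one, one), node(x1, x1, x1)); substituting into the one remaining equation that mentions y1 gives: cons(b, node(node(x1, b, empty), cons(one, one), node(x1, x1, x1))) ≐ y2.
Delete trivial equation 1 ≐ 1.
Delete trivial equation 2 ≐ 2.
Bind y2 := cons(b, node(node(x1, b, empty), cons(one, one), node(x1, x1, x1))); no other remaining equation mentions y2.
Decompose cons/2: p(b, 2) ≐ p(b, 2),  node(empty, one, b) ≐ x1.
Delete trivial equation p(b, 2) ≐ p(b, 2).
Bind x1 := node(empty, one, b). Substituting into the earlier bindings gives y1 := node(node(node(empty, one, b), b, empty), cons(one, one), node(node(empty, one, b), node(empty, one, b), node(empty, one, b))), y2 := cons(b, node(node(node(empty, one, b), b, empty), cons(one, one), node(node(empty, one, b), node(empty, one, b), node(empty, one, b)))).
No equations remain and no clash or occurs-check failure arose, so a unifier exists.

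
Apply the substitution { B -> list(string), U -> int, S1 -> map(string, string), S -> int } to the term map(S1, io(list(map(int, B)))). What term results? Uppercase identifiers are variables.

Replace each occurrence of B with list(string).
Replace each occurrence of S1 with map(string, string).
Result: map(map(string, string), io(list(map(int, list(string))))).

map(map(string, string), io(list(map(int, list(string)))))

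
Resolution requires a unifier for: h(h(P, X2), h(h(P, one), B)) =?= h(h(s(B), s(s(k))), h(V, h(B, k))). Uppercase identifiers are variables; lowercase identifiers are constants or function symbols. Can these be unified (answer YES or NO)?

NO

Decompose h/2: h(P, X2) =?= h(s(B), s(s(k))),  h(h(P, one), B) =?= h(V, h(B, k)).
Decompose h/2: P =?= s(B),  X2 =?= s(s(k)).
Bind P := s(B); substituting into the one remaining equation that mentions P gives: h(h(s(B), one), B) =?= h(V, h(B, k)).
Bind X2 := s(s(k)); no other remaining equation mentions X2.
Decompose h/2: h(s(B), one) =?= V,  B =?= h(B, k).
Bind V := h(s(B), one); no other remaining equation mentions V.
Occurs check fails: B occurs in h(B, k); the equation B =?= h(B, k) has no finite solution.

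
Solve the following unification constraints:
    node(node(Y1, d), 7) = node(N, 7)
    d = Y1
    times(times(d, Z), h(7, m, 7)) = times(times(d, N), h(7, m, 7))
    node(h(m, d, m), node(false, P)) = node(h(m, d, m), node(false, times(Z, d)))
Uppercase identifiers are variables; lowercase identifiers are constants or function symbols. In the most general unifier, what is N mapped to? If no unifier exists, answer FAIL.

node(d, d)

Decompose node/2: node(Y1, d) = N,  7 = 7.
Bind N := node(Y1, d); substituting into the one remaining equation that mentions N gives: times(times(d, Z), h(7, m, 7)) = times(times(d, node(Y1, d)), h(7, m, 7)).
Delete trivial equation 7 = 7.
Bind Y1 := d; substituting into the one remaining equation that mentions Y1 gives: times(times(d, Z), h(7, m, 7)) = times(times(d, node(d, d)), h(7, m, 7)). Substituting into the earlier binding gives N := node(d, d).
Decompose times/2: times(d, Z) = times(d, node(d, d)),  h(7, m, 7) = h(7, m, 7).
Decompose times/2: d = d,  Z = node(d, d).
Delete trivial equation d = d.
Bind Z := node(d, d); substituting into the one remaining equation that mentions Z gives: node(h(m, d, m), node(false, P)) = node(h(m, d, m), node(false, times(node(d, d), d))).
Delete trivial equation h(7, m, 7) = h(7, m, 7).
Decompose node/2: h(m, d, m) = h(m, d, m),  node(false, P) = node(false, times(node(d, d), d)).
Delete trivial equation h(m, d, m) = h(m, d, m).
Decompose node/2: false = false,  P = times(node(d, d), d).
Delete trivial equation false = false.
Bind P := times(node(d, d), d).
MGU = { N -> node(d, d), Y1 -> d, Z -> node(d, d), P -> times(node(d, d), d) }, so N -> node(d, d).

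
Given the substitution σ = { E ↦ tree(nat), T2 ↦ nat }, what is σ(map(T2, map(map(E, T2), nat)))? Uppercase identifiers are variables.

map(nat, map(map(tree(nat), nat), nat))

Replace each occurrence of E with tree(nat).
Replace each occurrence of T2 with nat.
Result: map(nat, map(map(tree(nat), nat), nat)).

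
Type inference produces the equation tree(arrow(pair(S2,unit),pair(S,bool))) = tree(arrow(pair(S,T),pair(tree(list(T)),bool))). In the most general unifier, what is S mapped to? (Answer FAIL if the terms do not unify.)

tree(list(unit))

Decompose tree/1: arrow(pair(S2,unit),pair(S,bool)) = arrow(pair(S,T),pair(tree(list(T)),bool)).
Decompose arrow/2: pair(S2,unit) = pair(S,T),  pair(S,bool) = pair(tree(list(T)),bool).
Decompose pair/2: S2 = S,  unit = T.
Bind S2 := S; no other remaining equation mentions S2.
Bind T := unit; substituting into the remaining equation gives: pair(S,bool) = pair(tree(list(unit)),bool).
Decompose pair/2: S = tree(list(unit)),  bool = bool.
Bind S := tree(list(unit)); no other remaining equation mentions S. Substituting into the earlier binding gives S2 := tree(list(unit)).
Delete trivial equation bool = bool.
MGU = { S2 := tree(list(unit)), T := unit, S := tree(list(unit)) }, so S := tree(list(unit)).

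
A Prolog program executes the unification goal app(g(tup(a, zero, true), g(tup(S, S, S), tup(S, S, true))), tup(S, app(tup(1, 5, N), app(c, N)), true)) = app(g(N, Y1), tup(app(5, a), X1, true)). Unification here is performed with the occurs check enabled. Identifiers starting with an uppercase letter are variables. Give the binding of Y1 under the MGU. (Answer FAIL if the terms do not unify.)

Decompose app/2: g(tup(a, zero, true), g(tup(S, S, S), tup(S, S, true))) = g(N, Y1),  tup(S, app(tup(1, 5, N), app(c, N)), true) = tup(app(5, a), X1, true).
Decompose g/2: tup(a, zero, true) = N,  g(tup(S, S, S), tup(S, S, true)) = Y1.
Bind N := tup(a, zero, true); substituting into the one remaining equation that mentions N gives: tup(S, app(tup(1, 5, tup(a, zero, true)), app(c, tup(a, zero, true))), true) = tup(app(5, a), X1, true).
Bind Y1 := g(tup(S, S, S), tup(S, S, true)); no other remaining equation mentions Y1.
Decompose tup/3: S = app(5, a),  app(tup(1, 5, tup(a, zero, true)), app(c, tup(a, zero, true))) = X1,  true = true.
Bind S := app(5, a); no other remaining equation mentions S. Substituting into the earlier binding gives Y1 := g(tup(app(5, a), app(5, a), app(5, a)), tup(app(5, a), app(5, a), true)).
Bind X1 := app(tup(1, 5, tup(a, zero, true)), app(c, tup(a, zero, true))); no other remaining equation mentions X1.
Delete trivial equation true = true.
MGU = { N = tup(a, zero, true), Y1 = g(tup(app(5, a), app(5, a), app(5, a)), tup(app(5, a), app(5, a), true)), S = app(5, a), X1 = app(tup(1, 5, tup(a, zero, true)), app(c, tup(a, zero, true))) }, so Y1 = g(tup(app(5, a), app(5, a), app(5, a)), tup(app(5, a), app(5, a), true)).

g(tup(app(5, a), app(5, a), app(5, a)), tup(app(5, a), app(5, a), true))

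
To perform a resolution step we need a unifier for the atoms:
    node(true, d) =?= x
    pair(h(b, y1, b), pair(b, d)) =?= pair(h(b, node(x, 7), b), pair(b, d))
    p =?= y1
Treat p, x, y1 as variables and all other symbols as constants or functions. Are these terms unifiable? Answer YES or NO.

YES

Bind x := node(true, d); substituting into the one remaining equation that mentions x gives: pair(h(b, y1, b), pair(b, d)) =?= pair(h(b, node(node(true, d), 7), b), pair(b, d)).
Decompose pair/2: h(b, y1, b) =?= h(b, node(node(true, d), 7), b),  pair(b, d) =?= pair(b, d).
Decompose h/3: b =?= b,  y1 =?= node(node(true, d), 7),  b =?= b.
Delete trivial equation b =?= b.
Bind y1 := node(node(true, d), 7); substituting into the one remaining equation that mentions y1 gives: p =?= node(node(true, d), 7).
Delete trivial equation b =?= b.
Delete trivial equation pair(b, d) =?= pair(b, d).
Bind p := node(node(true, d), 7).
No equations remain and no clash or occurs-check failure arose, so a unifier exists.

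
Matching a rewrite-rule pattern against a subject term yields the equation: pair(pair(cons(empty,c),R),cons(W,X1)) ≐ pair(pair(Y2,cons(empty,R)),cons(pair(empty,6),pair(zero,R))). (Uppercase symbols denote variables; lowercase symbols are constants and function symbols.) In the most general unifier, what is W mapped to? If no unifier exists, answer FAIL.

FAIL

Decompose pair/2: pair(cons(empty,c),R) ≐ pair(Y2,cons(empty,R)),  cons(W,X1) ≐ cons(pair(empty,6),pair(zero,R)).
Decompose pair/2: cons(empty,c) ≐ Y2,  R ≐ cons(empty,R).
Bind Y2 := cons(empty,c); no other remaining equation mentions Y2.
Occurs check fails: R occurs in cons(empty,R); the equation R ≐ cons(empty,R) has no finite solution.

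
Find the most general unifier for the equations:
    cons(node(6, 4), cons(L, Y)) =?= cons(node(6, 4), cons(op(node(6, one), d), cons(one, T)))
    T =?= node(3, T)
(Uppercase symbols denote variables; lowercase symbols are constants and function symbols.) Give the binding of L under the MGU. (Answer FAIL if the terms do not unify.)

FAIL

Decompose cons/2: node(6, 4) =?= node(6, 4),  cons(L, Y) =?= cons(op(node(6, one), d), cons(one, T)).
Delete trivial equation node(6, 4) =?= node(6, 4).
Decompose cons/2: L =?= op(node(6, one), d),  Y =?= cons(one, T).
Bind L := op(node(6, one), d); no other remaining equation mentions L.
Bind Y := cons(one, T); no other remaining equation mentions Y.
Occurs check fails: T occurs in node(3, T); the equation T =?= node(3, T) has no finite solution.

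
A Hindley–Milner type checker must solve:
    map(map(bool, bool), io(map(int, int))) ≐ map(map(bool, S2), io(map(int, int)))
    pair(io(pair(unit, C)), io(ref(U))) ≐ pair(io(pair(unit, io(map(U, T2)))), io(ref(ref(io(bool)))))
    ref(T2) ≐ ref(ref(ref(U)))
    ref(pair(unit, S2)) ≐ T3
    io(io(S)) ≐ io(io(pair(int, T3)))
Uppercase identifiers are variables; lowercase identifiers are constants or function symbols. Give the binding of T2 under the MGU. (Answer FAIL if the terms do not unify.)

ref(ref(ref(io(bool))))

Decompose map/2: map(bool, bool) ≐ map(bool, S2),  io(map(int, int)) ≐ io(map(int, int)).
Decompose map/2: bool ≐ bool,  bool ≐ S2.
Delete trivial equation bool ≐ bool.
Bind S2 := bool; substituting into the one remaining equation that mentions S2 gives: ref(pair(unit, bool)) ≐ T3.
Delete trivial equation io(map(int, int)) ≐ io(map(int, int)).
Decompose pair/2: io(pair(unit, C)) ≐ io(pair(unit, io(map(U, T2)))),  io(ref(U)) ≐ io(ref(ref(io(bool)))).
Decompose io/1: pair(unit, C) ≐ pair(unit, io(map(U, T2))).
Decompose pair/2: unit ≐ unit,  C ≐ io(map(U, T2)).
Delete trivial equation unit ≐ unit.
Bind C := io(map(U, T2)); no other remaining equation mentions C.
Decompose io/1: ref(U) ≐ ref(ref(io(bool))).
Decompose ref/1: U ≐ ref(io(bool)).
Bind U := ref(io(bool)); substituting into the one remaining equation that mentions U gives: ref(T2) ≐ ref(ref(ref(ref(io(bool))))). Substituting into the earlier binding gives C := io(map(ref(io(bool)), T2)).
Decompose ref/1: T2 ≐ ref(ref(ref(io(bool)))).
Bind T2 := ref(ref(ref(io(bool)))); no other remaining equation mentions T2. Substituting into the earlier binding gives C := io(map(ref(io(bool)), ref(ref(ref(io(bool)))))).
Bind T3 := ref(pair(unit, bool)); substituting into the remaining equation gives: io(io(S)) ≐ io(io(pair(int, ref(pair(unit, bool))))).
Decompose io/1: io(S) ≐ io(pair(int, ref(pair(unit, bool)))).
Decompose io/1: S ≐ pair(int, ref(pair(unit, bool))).
Bind S := pair(int, ref(pair(unit, bool))).
MGU = { S2 -> bool, C -> io(map(ref(io(bool)), ref(ref(ref(io(bool)))))), U -> ref(io(bool)), T2 -> ref(ref(ref(io(bool)))), T3 -> ref(pair(unit, bool)), S -> pair(int, ref(pair(unit, bool))) }, so T2 -> ref(ref(ref(io(bool)))).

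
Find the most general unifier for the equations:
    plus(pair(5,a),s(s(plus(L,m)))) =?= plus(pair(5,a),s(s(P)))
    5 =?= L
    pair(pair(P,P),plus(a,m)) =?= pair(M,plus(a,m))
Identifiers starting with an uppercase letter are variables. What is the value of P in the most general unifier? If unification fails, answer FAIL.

plus(5,m)

Decompose plus/2: pair(5,a) =?= pair(5,a),  s(s(plus(L,m))) =?= s(s(P)).
Delete trivial equation pair(5,a) =?= pair(5,a).
Decompose s/1: s(plus(L,m)) =?= s(P).
Decompose s/1: plus(L,m) =?= P.
Bind P := plus(L,m); substituting into the one remaining equation that mentions P gives: pair(pair(plus(L,m),plus(L,m)),plus(a,m)) =?= pair(M,plus(a,m)).
Bind L := 5; substituting into the remaining equation gives: pair(pair(plus(5,m),plus(5,m)),plus(a,m)) =?= pair(M,plus(a,m)). Substituting into the earlier binding gives P := plus(5,m).
Decompose pair/2: pair(plus(5,m),plus(5,m)) =?= M,  plus(a,m) =?= plus(a,m).
Bind M := pair(plus(5,m),plus(5,m)); no other remaining equation mentions M.
Delete trivial equation plus(a,m) =?= plus(a,m).
MGU = { P ↦ plus(5,m), L ↦ 5, M ↦ pair(plus(5,m),plus(5,m)) }, so P ↦ plus(5,m).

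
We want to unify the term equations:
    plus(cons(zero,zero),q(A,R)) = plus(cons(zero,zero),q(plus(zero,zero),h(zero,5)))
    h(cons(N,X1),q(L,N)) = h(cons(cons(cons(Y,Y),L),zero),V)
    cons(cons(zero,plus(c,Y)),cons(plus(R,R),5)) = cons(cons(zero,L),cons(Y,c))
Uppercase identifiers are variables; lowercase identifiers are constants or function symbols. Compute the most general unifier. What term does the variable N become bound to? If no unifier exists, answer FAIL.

Decompose plus/2: cons(zero,zero) = cons(zero,zero),  q(A,R) = q(plus(zero,zero),h(zero,5)).
Delete trivial equation cons(zero,zero) = cons(zero,zero).
Decompose q/2: A = plus(zero,zero),  R = h(zero,5).
Bind A := plus(zero,zero); no other remaining equation mentions A.
Bind R := h(zero,5); substituting into the one remaining equation that mentions R gives: cons(cons(zero,plus(c,Y)),cons(plus(h(zero,5),h(zero,5)),5)) = cons(cons(zero,L),cons(Y,c)).
Decompose h/2: cons(N,X1) = cons(cons(cons(Y,Y),L),zero),  q(L,N) = V.
Decompose cons/2: N = cons(cons(Y,Y),L),  X1 = zero.
Bind N := cons(cons(Y,Y),L); substituting into the one remaining equation that mentions N gives: q(L,cons(cons(Y,Y),L)) = V.
Bind X1 := zero; no other remaining equation mentions X1.
Bind V := q(L,cons(cons(Y,Y),L)); no other remaining equation mentions V.
Decompose cons/2: cons(zero,plus(c,Y)) = cons(zero,L),  cons(plus(h(zero,5),h(zero,5)),5) = cons(Y,c).
Decompose cons/2: zero = zero,  plus(c,Y) = L.
Delete trivial equation zero = zero.
Bind L := plus(c,Y); no other remaining equation mentions L. Substituting into the earlier bindings gives N := cons(cons(Y,Y),plus(c,Y)), V := q(plus(c,Y),cons(cons(Y,Y),plus(c,Y))).
Decompose cons/2: plus(h(zero,5),h(zero,5)) = Y,  5 = c.
Bind Y := plus(h(zero,5),h(zero,5)); no other remaining equation mentions Y. Substituting into the earlier bindings gives N := cons(cons(plus(h(zero,5),h(zero,5)),plus(h(zero,5),h(zero,5))),plus(c,plus(h(zero,5),h(zero,5)))), V := q(plus(c,plus(h(zero,5),h(zero,5))),cons(cons(plus(h(zero,5),h(zero,5)),plus(h(zero,5),h(zero,5))),plus(c,plus(h(zero,5),h(zero,5))))), L := plus(c,plus(h(zero,5),h(zero,5))).
Clash: constants 5 and c differ; no unifier exists.

FAIL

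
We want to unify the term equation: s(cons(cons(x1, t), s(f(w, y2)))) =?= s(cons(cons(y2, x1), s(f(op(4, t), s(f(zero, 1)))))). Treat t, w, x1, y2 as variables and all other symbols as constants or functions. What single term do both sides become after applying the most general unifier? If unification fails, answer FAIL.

s(cons(cons(s(f(zero, 1)), s(f(zero, 1))), s(f(op(4, s(f(zero, 1))), s(f(zero, 1))))))

Decompose s/1: cons(cons(x1, t), s(f(w, y2))) =?= cons(cons(y2, x1), s(f(op(4, t), s(f(zero, 1))))).
Decompose cons/2: cons(x1, t) =?= cons(y2, x1),  s(f(w, y2)) =?= s(f(op(4, t), s(f(zero, 1)))).
Decompose cons/2: x1 =?= y2,  t =?= x1.
Bind x1 := y2; substituting into the one remaining equation that mentions x1 gives: t =?= y2.
Bind t := y2; substituting into the remaining equation gives: s(f(w, y2)) =?= s(f(op(4, y2), s(f(zero, 1)))).
Decompose s/1: f(w, y2) =?= f(op(4, y2), s(f(zero, 1))).
Decompose f/2: w =?= op(4, y2),  y2 =?= s(f(zero, 1)).
Bind w := op(4, y2); no other remaining equation mentions w.
Bind y2 := s(f(zero, 1)). Substituting into the earlier bindings gives x1 := s(f(zero, 1)), t := s(f(zero, 1)), w := op(4, s(f(zero, 1))).
Applying the MGU to either side gives s(cons(cons(s(f(zero, 1)), s(f(zero, 1))), s(f(op(4, s(f(zero, 1))), s(f(zero, 1)))))).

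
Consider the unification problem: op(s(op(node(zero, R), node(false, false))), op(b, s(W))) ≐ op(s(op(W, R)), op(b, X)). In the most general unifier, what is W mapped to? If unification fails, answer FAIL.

node(zero, node(false, false))

Decompose op/2: s(op(node(zero, R), node(false, false))) ≐ s(op(W, R)),  op(b, s(W)) ≐ op(b, X).
Decompose s/1: op(node(zero, R), node(false, false)) ≐ op(W, R).
Decompose op/2: node(zero, R) ≐ W,  node(false, false) ≐ R.
Bind W := node(zero, R); substituting into the one remaining equation that mentions W gives: op(b, s(node(zero, R))) ≐ op(b, X).
Bind R := node(false, false); substituting into the remaining equation gives: op(b, s(node(zero, node(false, false)))) ≐ op(b, X). Substituting into the earlier binding gives W := node(zero, node(false, false)).
Decompose op/2: b ≐ b,  s(node(zero, node(false, false))) ≐ X.
Delete trivial equation b ≐ b.
Bind X := s(node(zero, node(false, false))).
MGU = { W -> node(zero, node(false, false)), R -> node(false, false), X -> s(node(zero, node(false, false))) }, so W -> node(zero, node(false, false)).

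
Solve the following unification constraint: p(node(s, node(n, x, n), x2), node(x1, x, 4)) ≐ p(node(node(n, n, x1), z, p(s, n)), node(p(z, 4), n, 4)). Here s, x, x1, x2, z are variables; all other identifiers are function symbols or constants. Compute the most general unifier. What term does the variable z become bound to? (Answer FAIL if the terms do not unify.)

node(n, n, n)

Decompose p/2: node(s, node(n, x, n), x2) ≐ node(node(n, n, x1), z, p(s, n)),  node(x1, x, 4) ≐ node(p(z, 4), n, 4).
Decompose node/3: s ≐ node(n, n, x1),  node(n, x, n) ≐ z,  x2 ≐ p(s, n).
Bind s := node(n, n, x1); substituting into the one remaining equation that mentions s gives: x2 ≐ p(node(n, n, x1), n).
Bind z := node(n, x, n); substituting into the one remaining equation that mentions z gives: node(x1, x, 4) ≐ node(p(node(n, x, n), 4), n, 4).
Bind x2 := p(node(n, n, x1), n); no other remaining equation mentions x2.
Decompose node/3: x1 ≐ p(node(n, x, n), 4),  x ≐ n,  4 ≐ 4.
Bind x1 := p(node(n, x, n), 4); no other remaining equation mentions x1. Substituting into the earlier bindings gives s := node(n, n, p(node(n, x, n), 4)), x2 := p(node(n, n, p(node(n, x, n), 4)), n).
Bind x := n; no other remaining equation mentions x. Substituting into the earlier bindings gives s := node(n, n, p(node(n, n, n), 4)), z := node(n, n, n), x2 := p(node(n, n, p(node(n, n, n), 4)), n), x1 := p(node(n, n, n), 4).
Delete trivial equation 4 ≐ 4.
MGU = { s ↦ node(n, n, p(node(n, n, n), 4)), z ↦ node(n, n, n), x2 ↦ p(node(n, n, p(node(n, n, n), 4)), n), x1 ↦ p(node(n, n, n), 4), x ↦ n }, so z ↦ node(n, n, n).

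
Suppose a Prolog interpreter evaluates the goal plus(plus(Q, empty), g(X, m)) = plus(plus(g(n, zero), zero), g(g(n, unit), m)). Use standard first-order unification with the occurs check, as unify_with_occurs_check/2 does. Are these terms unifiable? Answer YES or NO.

Decompose plus/2: plus(Q, empty) = plus(g(n, zero), zero),  g(X, m) = g(g(n, unit), m).
Decompose plus/2: Q = g(n, zero),  empty = zero.
Bind Q := g(n, zero); no other remaining equation mentions Q.
Clash: constants empty and zero differ; no unifier exists.

NO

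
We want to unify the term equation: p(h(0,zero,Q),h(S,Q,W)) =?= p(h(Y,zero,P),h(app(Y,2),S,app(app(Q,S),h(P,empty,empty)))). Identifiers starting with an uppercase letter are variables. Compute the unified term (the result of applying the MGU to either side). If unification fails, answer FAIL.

p(h(0,zero,app(0,2)),h(app(0,2),app(0,2),app(app(app(0,2),app(0,2)),h(app(0,2),empty,empty))))

Decompose p/2: h(0,zero,Q) =?= h(Y,zero,P),  h(S,Q,W) =?= h(app(Y,2),S,app(app(Q,S),h(P,empty,empty))).
Decompose h/3: 0 =?= Y,  zero =?= zero,  Q =?= P.
Bind Y := 0; substituting into the one remaining equation that mentions Y gives: h(S,Q,W) =?= h(app(0,2),S,app(app(Q,S),h(P,empty,empty))).
Delete trivial equation zero =?= zero.
Bind Q := P; substituting into the remaining equation gives: h(S,P,W) =?= h(app(0,2),S,app(app(P,S),h(P,empty,empty))).
Decompose h/3: S =?= app(0,2),  P =?= S,  W =?= app(app(P,S),h(P,empty,empty)).
Bind S := app(0,2); substituting into the remaining equations gives: P =?= app(0,2),  W =?= app(app(P,app(0,2)),h(P,empty,empty)).
Bind P := app(0,2); substituting into the remaining equation gives: W =?= app(app(app(0,2),app(0,2)),h(app(0,2),empty,empty)). Substituting into the earlier binding gives Q := app(0,2).
Bind W := app(app(app(0,2),app(0,2)),h(app(0,2),empty,empty)).
Applying the MGU to either side gives p(h(0,zero,app(0,2)),h(app(0,2),app(0,2),app(app(app(0,2),app(0,2)),h(app(0,2),empty,empty)))).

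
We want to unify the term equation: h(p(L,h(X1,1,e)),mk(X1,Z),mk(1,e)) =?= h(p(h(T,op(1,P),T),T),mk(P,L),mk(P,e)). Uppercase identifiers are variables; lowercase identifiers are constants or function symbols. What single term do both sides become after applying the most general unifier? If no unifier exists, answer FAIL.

Decompose h/3: p(L,h(X1,1,e)) =?= p(h(T,op(1,P),T),T),  mk(X1,Z) =?= mk(P,L),  mk(1,e) =?= mk(P,e).
Decompose p/2: L =?= h(T,op(1,P),T),  h(X1,1,e) =?= T.
Bind L := h(T,op(1,P),T); substituting into the one remaining equation that mentions L gives: mk(X1,Z) =?= mk(P,h(T,op(1,P),T)).
Bind T := h(X1,1,e); substituting into the one remaining equation that mentions T gives: mk(X1,Z) =?= mk(P,h(h(X1,1,e),op(1,P),h(X1,1,e))). Substituting into the earlier binding gives L := h(h(X1,1,e),op(1,P),h(X1,1,e)).
Decompose mk/2: X1 =?= P,  Z =?= h(h(X1,1,e),op(1,P),h(X1,1,e)).
Bind X1 := P; substituting into the one remaining equation that mentions X1 gives: Z =?= h(h(P,1,e),op(1,P),h(P,1,e)). Substituting into the earlier bindings gives L := h(h(P,1,e),op(1,P),h(P,1,e)), T := h(P,1,e).
Bind Z := h(h(P,1,e),op(1,P),h(P,1,e)); no other remaining equation mentions Z.
Decompose mk/2: 1 =?= P,  e =?= e.
Bind P := 1; no other remaining equation mentions P. Substituting into the earlier bindings gives L := h(h(1,1,e),op(1,1),h(1,1,e)), T := h(1,1,e), X1 := 1, Z := h(h(1,1,e),op(1,1),h(1,1,e)).
Delete trivial equation e =?= e.
Applying the MGU to either side gives h(p(h(h(1,1,e),op(1,1),h(1,1,e)),h(1,1,e)),mk(1,h(h(1,1,e),op(1,1),h(1,1,e))),mk(1,e)).

h(p(h(h(1,1,e),op(1,1),h(1,1,e)),h(1,1,e)),mk(1,h(h(1,1,e),op(1,1),h(1,1,e))),mk(1,e))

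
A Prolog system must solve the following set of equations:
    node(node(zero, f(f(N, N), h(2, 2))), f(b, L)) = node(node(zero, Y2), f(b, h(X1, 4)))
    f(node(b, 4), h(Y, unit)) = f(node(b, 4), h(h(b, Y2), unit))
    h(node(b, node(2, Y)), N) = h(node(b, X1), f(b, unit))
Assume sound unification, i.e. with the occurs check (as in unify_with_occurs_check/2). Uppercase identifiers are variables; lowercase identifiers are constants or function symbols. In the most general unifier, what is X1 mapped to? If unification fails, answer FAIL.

Decompose node/2: node(zero, f(f(N, N), h(2, 2))) = node(zero, Y2),  f(b, L) = f(b, h(X1, 4)).
Decompose node/2: zero = zero,  f(f(N, N), h(2, 2)) = Y2.
Delete trivial equation zero = zero.
Bind Y2 := f(f(N, N), h(2, 2)); substituting into the one remaining equation that mentions Y2 gives: f(node(b, 4), h(Y, unit)) = f(node(b, 4), h(h(b, f(f(N, N), h(2, 2))), unit)).
Decompose f/2: b = b,  L = h(X1, 4).
Delete trivial equation b = b.
Bind L := h(X1, 4); no other remaining equation mentions L.
Decompose f/2: node(b, 4) = node(b, 4),  h(Y, unit) = h(h(b, f(f(N, N), h(2, 2))), unit).
Delete trivial equation node(b, 4) = node(b, 4).
Decompose h/2: Y = h(b, f(f(N, N), h(2, 2))),  unit = unit.
Bind Y := h(b, f(f(N, N), h(2, 2))); substituting into the one remaining equation that mentions Y gives: h(node(b, node(2, h(b, f(f(N, N), h(2, 2))))), N) = h(node(b, X1), f(b, unit)).
Delete trivial equation unit = unit.
Decompose h/2: node(b, node(2, h(b, f(f(N, N), h(2, 2))))) = node(b, X1),  N = f(b, unit).
Decompose node/2: b = b,  node(2, h(b, f(f(N, N), h(2, 2)))) = X1.
Delete trivial equation b = b.
Bind X1 := node(2, h(b, f(f(N, N), h(2, 2)))); no other remaining equation mentions X1. Substituting into the earlier binding gives L := h(node(2, h(b, f(f(N, N), h(2, 2)))), 4).
Bind N := f(b, unit). Substituting into the earlier bindings gives Y2 := f(f(f(b, unit), f(b, unit)), h(2, 2)), L := h(node(2, h(b, f(f(f(b, unit), f(b, unit)), h(2, 2)))), 4), Y := h(b, f(f(f(b, unit), f(b, unit)), h(2, 2))), X1 := node(2, h(b, f(f(f(b, unit), f(b, unit)), h(2, 2)))).
MGU = { Y2 -> f(f(f(b, unit), f(b, unit)), h(2, 2)), L -> h(node(2, h(b, f(f(f(b, unit), f(b, unit)), h(2, 2)))), 4), Y -> h(b, f(f(f(b, unit), f(b, unit)), h(2, 2))), X1 -> node(2, h(b, f(f(f(b, unit), f(b, unit)), h(2, 2)))), N -> f(b, unit) }, so X1 -> node(2, h(b, f(f(f(b, unit), f(b, unit)), h(2, 2)))).

node(2, h(b, f(f(f(b, unit), f(b, unit)), h(2, 2))))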